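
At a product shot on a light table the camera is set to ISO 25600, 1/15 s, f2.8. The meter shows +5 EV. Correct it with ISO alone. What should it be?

Overexposed by 5 stops → need 5 stops darker.
ISO: 25600 → 12800 → 6400 → 3200 → 1600 → 800.

ISO 800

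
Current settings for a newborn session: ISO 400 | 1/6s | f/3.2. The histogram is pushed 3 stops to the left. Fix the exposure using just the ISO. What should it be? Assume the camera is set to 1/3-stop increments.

Underexposed by 3 stops → need 3 stops brighter.
ISO: 400 → 500 → 640 → 800 → 1000 → 1250 → 1600 → 2000 → 2500 → 3200.

ISO 3200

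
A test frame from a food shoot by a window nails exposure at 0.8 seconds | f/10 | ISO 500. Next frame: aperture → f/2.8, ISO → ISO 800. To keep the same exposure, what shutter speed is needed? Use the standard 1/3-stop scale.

1/25s

Aperture: f/10 → f/9 → f/8 → f/7.1 → f/6.3 → f/5.6 → f/5 → f/4.5 → f/4 → f/3.5 → f/3.2 → f/2.8 — 3 2/3 stops opened up (brighter).
ISO: 500 → 640 → 800 — 2/3 stop raised (brighter).
Net change so far: 4 1/3 stops brighter. Offset with the shutter speed: 0.8 → 0.6 → 0.5 → 0.4 → 0.3 → 1/4 → 1/5 → 1/6 → 1/8 → 1/10 → 1/13 → 1/15 → 1/20 → 1/25.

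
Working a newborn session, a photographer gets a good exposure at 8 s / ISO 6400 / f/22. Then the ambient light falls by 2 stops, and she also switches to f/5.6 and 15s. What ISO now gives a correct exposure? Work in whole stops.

ISO 800

Scene light: 2 stops darker.
Aperture: f/22 → f/16 → f/11 → f/8 → f/5.6 — 4 stops opened up (brighter).
Shutter speed: 8 → 15 — 1 stop slower (brighter).
Net so far: 3 stops brighter. ISO: 6400 → 3200 → 1600 → 800.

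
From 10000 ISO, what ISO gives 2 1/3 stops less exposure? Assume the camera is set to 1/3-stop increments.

ISO 2000

ISO: 10000 → 8000 → 6400 → 5000 → 4000 → 3200 → 2500 → 2000 — 2 1/3 stops lower (darker).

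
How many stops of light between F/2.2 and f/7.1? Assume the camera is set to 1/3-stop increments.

f/2.2 → f/2.5 → f/2.8 → f/3.2 → f/3.5 → f/4 → f/4.5 → f/5 → f/5.6 → f/6.3 → f/7.1 — count the steps: 10 third-stops = 3 1/3 stops.

3 1/3 stops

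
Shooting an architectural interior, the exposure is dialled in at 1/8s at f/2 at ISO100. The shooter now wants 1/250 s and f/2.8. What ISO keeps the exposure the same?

ISO 6400

Shutter speed: 1/8 → 1/15 → 1/30 → 1/60 → 1/125 → 1/250 — 5 stops shorter (darker).
Aperture: f/2 → f/2.8 — 1 stop stopped down (darker).
Net change so far: 6 stops darker. Offset with the ISO: 100 → 200 → 400 → 800 → 1600 → 3200 → 6400.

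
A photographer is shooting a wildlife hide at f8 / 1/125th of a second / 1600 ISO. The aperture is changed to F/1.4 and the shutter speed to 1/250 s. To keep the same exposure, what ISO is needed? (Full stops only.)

ISO 100

Aperture: f/8 → f/5.6 → f/4 → f/2.8 → f/2 → f/1.4 — 5 stops wider (brighter).
Shutter speed: 1/125 → 1/250 — 1 stop shorter (darker).
Net change so far: 4 stops brighter. Offset with the ISO: 1600 → 800 → 400 → 200 → 100.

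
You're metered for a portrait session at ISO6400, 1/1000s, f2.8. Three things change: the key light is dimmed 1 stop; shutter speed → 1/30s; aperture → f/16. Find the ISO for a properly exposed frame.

Scene light: 1 stop darker.
Shutter speed: 1/1000 → 1/500 → 1/250 → 1/125 → 1/60 → 1/30 — 5 stops slower (brighter).
Aperture: f/2.8 → f/4 → f/5.6 → f/8 → f/11 → f/16 — 5 stops stopped down (darker).
Net so far: 1 stop darker. ISO: 6400 → 12800.

ISO 12800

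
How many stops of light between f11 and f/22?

2 stops

f/11 → f/16 → f/22 — count the steps: 2 stops.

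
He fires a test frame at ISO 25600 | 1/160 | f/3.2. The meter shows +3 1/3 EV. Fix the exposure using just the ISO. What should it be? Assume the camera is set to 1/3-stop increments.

Overexposed by 3 1/3 stops → need 3 1/3 stops darker.
ISO: 25600 → 20000 → 16000 → 12800 → 10000 → 8000 → 6400 → 5000 → 4000 → 3200 → 2500.

ISO 2500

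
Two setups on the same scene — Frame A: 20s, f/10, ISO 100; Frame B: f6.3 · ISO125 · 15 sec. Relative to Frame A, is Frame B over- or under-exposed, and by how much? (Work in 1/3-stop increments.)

Aperture: f/10 → f/9 → f/8 → f/7.1 → f/6.3 — 1 1/3 stops wider (brighter).
Shutter speed: 20 → 15 — 1/3 stop shorter (darker).
ISO: 100 → 125 — 1/3 stop raised (brighter).
Net: +1 1/3 −1/3 +1/3 = +1 1/3 stops.

1 1/3 stops brighter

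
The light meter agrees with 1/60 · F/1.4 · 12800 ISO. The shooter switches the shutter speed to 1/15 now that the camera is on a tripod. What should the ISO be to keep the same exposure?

Shutter speed: 1/60 → 1/30 → 1/15 — 2 stops slower (brighter).
Need 2 stops darker from the ISO: 12800 → 6400 → 3200.

ISO 3200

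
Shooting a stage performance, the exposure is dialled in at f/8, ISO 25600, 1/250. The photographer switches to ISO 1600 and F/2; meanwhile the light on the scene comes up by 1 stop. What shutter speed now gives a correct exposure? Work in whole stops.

1/500s

Scene light: 1 stop brighter.
ISO: 25600 → 12800 → 6400 → 3200 → 1600 — 4 stops dropped (darker).
Aperture: f/8 → f/5.6 → f/4 → f/2.8 → f/2 — 4 stops opened up (brighter).
Net so far: 1 stop brighter. Shutter speed: 1/250 → 1/500.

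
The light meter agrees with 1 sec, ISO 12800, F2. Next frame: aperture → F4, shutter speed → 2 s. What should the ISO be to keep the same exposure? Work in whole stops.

Aperture: f/2 → f/2.8 → f/4 — 2 stops narrower (darker).
Shutter speed: 1 → 2 — 1 stop longer (brighter).
Net change so far: 1 stop darker. Offset with the ISO: 12800 → 25600.

ISO 25600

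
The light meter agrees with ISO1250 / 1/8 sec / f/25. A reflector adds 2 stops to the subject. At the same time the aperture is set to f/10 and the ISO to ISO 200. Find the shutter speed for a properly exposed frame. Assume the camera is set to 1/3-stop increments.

Scene light: 2 stops brighter.
Aperture: f/25 → f/22 → f/20 → f/18 → f/16 → f/14 → f/13 → f/11 → f/10 — 2 2/3 stops wider (brighter).
ISO: 1250 → 1000 → 800 → 640 → 500 → 400 → 320 → 250 → 200 — 2 2/3 stops lower (darker).
Net so far: 2 stops brighter. Shutter speed: 1/8 → 1/10 → 1/13 → 1/15 → 1/20 → 1/25 → 1/30.

1/30s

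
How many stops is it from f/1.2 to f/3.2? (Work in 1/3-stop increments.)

f/1.2 → f/1.4 → f/1.6 → f/1.8 → f/2 → f/2.2 → f/2.5 → f/2.8 → f/3.2 — count the steps: 8 third-stops = 2 2/3 stops.

2 2/3 stops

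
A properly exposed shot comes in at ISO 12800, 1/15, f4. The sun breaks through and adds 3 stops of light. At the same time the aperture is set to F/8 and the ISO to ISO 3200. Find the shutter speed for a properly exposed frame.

1/8s

Scene light: 3 stops brighter.
Aperture: f/4 → f/5.6 → f/8 — 2 stops smaller aperture (darker).
ISO: 12800 → 6400 → 3200 — 2 stops lower (darker).
Net so far: 1 stop darker. Shutter speed: 1/15 → 1/8.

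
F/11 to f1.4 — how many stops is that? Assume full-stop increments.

f/11 → f/8 → f/5.6 → f/4 → f/2.8 → f/2 → f/1.4 — count the steps: 6 stops.

6 stops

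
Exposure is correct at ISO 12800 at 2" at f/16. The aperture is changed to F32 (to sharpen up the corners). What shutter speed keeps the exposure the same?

Aperture: f/16 → f/22 → f/32 — 2 stops narrower (darker).
Need 2 stops brighter from the shutter speed: 2 → 4 → 8.

8 s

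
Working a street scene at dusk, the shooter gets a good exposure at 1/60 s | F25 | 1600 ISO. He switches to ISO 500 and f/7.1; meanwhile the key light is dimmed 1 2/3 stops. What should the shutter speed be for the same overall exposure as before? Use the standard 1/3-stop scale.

Scene light: 1 2/3 stops darker.
ISO: 1600 → 1250 → 1000 → 800 → 640 → 500 — 1 2/3 stops lower (darker).
Aperture: f/25 → f/22 → f/20 → f/18 → f/16 → f/14 → f/13 → f/11 → f/10 → f/9 → f/8 → f/7.1 — 3 2/3 stops wider (brighter).
Net so far: 1/3 stop brighter. Shutter speed: 1/60 → 1/80.

1/80s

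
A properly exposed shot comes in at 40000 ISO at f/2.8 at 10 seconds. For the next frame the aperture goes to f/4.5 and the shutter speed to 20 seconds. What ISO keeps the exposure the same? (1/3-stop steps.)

Aperture: f/2.8 → f/3.2 → f/3.5 → f/4 → f/4.5 — 1 1/3 stops stopped down (darker).
Shutter speed: 10 → 13 → 15 → 20 — 1 stop slower (brighter).
Net change so far: 1/3 stop darker. Offset with the ISO: 40000 → 51200.

ISO 51200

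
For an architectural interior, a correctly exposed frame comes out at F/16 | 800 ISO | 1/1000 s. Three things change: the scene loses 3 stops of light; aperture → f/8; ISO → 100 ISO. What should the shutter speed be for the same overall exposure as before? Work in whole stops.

Scene light: 3 stops darker.
Aperture: f/16 → f/11 → f/8 — 2 stops wider (brighter).
ISO: 800 → 400 → 200 → 100 — 3 stops dropped (darker).
Net so far: 4 stops darker. Shutter speed: 1/1000 → 1/500 → 1/250 → 1/125 → 1/60.

1/60s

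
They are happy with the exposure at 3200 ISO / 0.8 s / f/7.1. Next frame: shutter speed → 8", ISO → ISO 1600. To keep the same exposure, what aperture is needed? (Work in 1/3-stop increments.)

f/16

Shutter speed: 0.8 → 1 → 1.3 → 1.6 → 2 → 2.5 → 3.2 → 4 → 5 → 6 → 8 — 3 1/3 stops slower (brighter).
ISO: 3200 → 2500 → 2000 → 1600 — 1 stop dropped (darker).
Net change so far: 2 1/3 stops brighter. Offset with the aperture: f/7.1 → f/8 → f/9 → f/10 → f/11 → f/13 → f/14 → f/16.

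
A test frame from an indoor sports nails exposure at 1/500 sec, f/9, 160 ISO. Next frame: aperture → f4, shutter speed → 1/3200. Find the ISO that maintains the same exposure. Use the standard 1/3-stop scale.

Aperture: f/9 → f/8 → f/7.1 → f/6.3 → f/5.6 → f/5 → f/4.5 → f/4 — 2 1/3 stops opened up (brighter).
Shutter speed: 1/500 → 1/640 → 1/800 → 1/1000 → 1/1250 → 1/1600 → 1/2000 → 1/2500 → 1/3200 — 2 2/3 stops faster (darker).
Net change so far: 1/3 stop darker. Offset with the ISO: 160 → 200.

ISO 200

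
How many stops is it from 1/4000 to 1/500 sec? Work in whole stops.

1/4000 → 1/2000 → 1/1000 → 1/500 — count the steps: 3 stops.

3 stops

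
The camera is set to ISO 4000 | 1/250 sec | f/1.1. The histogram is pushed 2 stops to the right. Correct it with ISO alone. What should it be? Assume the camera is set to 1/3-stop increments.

Overexposed by 2 stops → need 2 stops darker.
ISO: 4000 → 3200 → 2500 → 2000 → 1600 → 1250 → 1000.

ISO 1000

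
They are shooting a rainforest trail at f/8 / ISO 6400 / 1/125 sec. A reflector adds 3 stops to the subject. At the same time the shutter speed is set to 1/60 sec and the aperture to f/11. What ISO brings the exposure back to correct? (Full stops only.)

Scene light: 3 stops brighter.
Shutter speed: 1/125 → 1/60 — 1 stop slower (brighter).
Aperture: f/8 → f/11 — 1 stop narrower (darker).
Net so far: 3 stops brighter. ISO: 6400 → 3200 → 1600 → 800.

ISO 800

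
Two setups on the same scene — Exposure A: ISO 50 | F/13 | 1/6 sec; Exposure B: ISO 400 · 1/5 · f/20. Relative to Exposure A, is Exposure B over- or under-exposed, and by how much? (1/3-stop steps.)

2 stops brighter

Aperture: f/13 → f/14 → f/16 → f/18 → f/20 — 1 1/3 stops stopped down (darker).
Shutter speed: 1/6 → 1/5 — 1/3 stop slower (brighter).
ISO: 50 → 64 → 80 → 100 → 125 → 160 → 200 → 250 → 320 → 400 — 3 stops raised (brighter).
Net: −1 1/3 +1/3 +3 = +2 stops.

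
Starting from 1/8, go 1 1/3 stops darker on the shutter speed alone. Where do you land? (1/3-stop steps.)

1/20s

Shutter speed: 1/8 → 1/10 → 1/13 → 1/15 → 1/20 — 1 1/3 stops faster (darker).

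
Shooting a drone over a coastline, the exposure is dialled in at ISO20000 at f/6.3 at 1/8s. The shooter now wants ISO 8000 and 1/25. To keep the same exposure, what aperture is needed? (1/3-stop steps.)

f/2.2

ISO: 20000 → 16000 → 12800 → 10000 → 8000 — 1 1/3 stops dropped (darker).
Shutter speed: 1/8 → 1/10 → 1/13 → 1/15 → 1/20 → 1/25 — 1 2/3 stops faster (darker).
Net change so far: 3 stops darker. Offset with the aperture: f/6.3 → f/5.6 → f/5 → f/4.5 → f/4 → f/3.5 → f/3.2 → f/2.8 → f/2.5 → f/2.2.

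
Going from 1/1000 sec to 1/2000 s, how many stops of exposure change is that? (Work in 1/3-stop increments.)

1/1000 → 1/1250 → 1/1600 → 1/2000 — count the steps: 3 third-stops = 1 stop.

1 stop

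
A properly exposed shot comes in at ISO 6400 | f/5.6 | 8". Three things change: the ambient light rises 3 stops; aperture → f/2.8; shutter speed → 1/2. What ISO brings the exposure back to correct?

ISO 3200

Scene light: 3 stops brighter.
Aperture: f/5.6 → f/4 → f/2.8 — 2 stops larger aperture (brighter).
Shutter speed: 8 → 4 → 2 → 1 → 1/2 — 4 stops shorter (darker).
Net so far: 1 stop brighter. ISO: 6400 → 3200.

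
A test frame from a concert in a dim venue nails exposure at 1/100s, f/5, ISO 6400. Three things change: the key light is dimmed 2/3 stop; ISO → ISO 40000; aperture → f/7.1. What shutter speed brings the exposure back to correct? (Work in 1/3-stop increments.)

Scene light: 2/3 stop darker.
ISO: 6400 → 8000 → 10000 → 12800 → 16000 → 20000 → 25600 → 32000 → 40000 — 2 2/3 stops higher (brighter).
Aperture: f/5 → f/5.6 → f/6.3 → f/7.1 — 1 stop stopped down (darker).
Net so far: 1 stop brighter. Shutter speed: 1/100 → 1/125 → 1/160 → 1/200.

1/200s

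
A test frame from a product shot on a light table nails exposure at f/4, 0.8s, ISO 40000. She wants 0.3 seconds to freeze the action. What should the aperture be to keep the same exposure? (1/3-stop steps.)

Shutter speed: 0.8 → 0.6 → 0.5 → 0.4 → 0.3 — 1 1/3 stops shorter (darker).
Need 1 1/3 stops brighter from the aperture: f/4 → f/3.5 → f/3.2 → f/2.8 → f/2.5.

f/2.5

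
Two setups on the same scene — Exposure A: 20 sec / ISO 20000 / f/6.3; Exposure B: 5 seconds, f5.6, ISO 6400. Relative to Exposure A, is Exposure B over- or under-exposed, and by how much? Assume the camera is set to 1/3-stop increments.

3 1/3 stops darker

Aperture: f/6.3 → f/5.6 — 1/3 stop wider (brighter).
Shutter speed: 20 → 15 → 13 → 10 → 8 → 6 → 5 — 2 stops faster (darker).
ISO: 20000 → 16000 → 12800 → 10000 → 8000 → 6400 — 1 2/3 stops lower (darker).
Net: +1/3 −2 −1 2/3 = −3 1/3 stops.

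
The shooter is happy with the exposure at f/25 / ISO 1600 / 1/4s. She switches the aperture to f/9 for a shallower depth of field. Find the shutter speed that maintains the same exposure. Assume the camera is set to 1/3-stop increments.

Aperture: f/25 → f/22 → f/20 → f/18 → f/16 → f/14 → f/13 → f/11 → f/10 → f/9 — 3 stops opened up (brighter).
Need 3 stops darker from the shutter speed: 1/4 → 1/5 → 1/6 → 1/8 → 1/10 → 1/13 → 1/15 → 1/20 → 1/25 → 1/30.

1/30s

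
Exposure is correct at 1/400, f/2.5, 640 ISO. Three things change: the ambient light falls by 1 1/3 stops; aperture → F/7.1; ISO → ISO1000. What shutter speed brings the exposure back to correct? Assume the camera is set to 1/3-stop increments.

Scene light: 1 1/3 stops darker.
Aperture: f/2.5 → f/2.8 → f/3.2 → f/3.5 → f/4 → f/4.5 → f/5 → f/5.6 → f/6.3 → f/7.1 — 3 stops stopped down (darker).
ISO: 640 → 800 → 1000 — 2/3 stop raised (brighter).
Net so far: 3 2/3 stops darker. Shutter speed: 1/400 → 1/320 → 1/250 → 1/200 → 1/160 → 1/125 → 1/100 → 1/80 → 1/60 → 1/50 → 1/40 → 1/30.

1/30s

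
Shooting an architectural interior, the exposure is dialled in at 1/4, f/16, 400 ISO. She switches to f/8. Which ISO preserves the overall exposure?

Aperture: f/16 → f/11 → f/8 — 2 stops larger aperture (brighter).
Need 2 stops darker from the ISO: 400 → 200 → 100.

ISO 100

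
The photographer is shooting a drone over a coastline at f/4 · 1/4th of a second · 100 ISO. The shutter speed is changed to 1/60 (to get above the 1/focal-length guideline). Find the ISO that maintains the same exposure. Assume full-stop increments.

Shutter speed: 1/4 → 1/8 → 1/15 → 1/30 → 1/60 — 4 stops faster (darker).
Need 4 stops brighter from the ISO: 100 → 200 → 400 → 800 → 1600.

ISO 1600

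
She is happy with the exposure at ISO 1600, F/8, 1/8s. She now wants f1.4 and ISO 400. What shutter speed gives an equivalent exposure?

Aperture: f/8 → f/5.6 → f/4 → f/2.8 → f/2 → f/1.4 — 5 stops opened up (brighter).
ISO: 1600 → 800 → 400 — 2 stops lower (darker).
Net change so far: 3 stops brighter. Offset with the shutter speed: 1/8 → 1/15 → 1/30 → 1/60.

1/60s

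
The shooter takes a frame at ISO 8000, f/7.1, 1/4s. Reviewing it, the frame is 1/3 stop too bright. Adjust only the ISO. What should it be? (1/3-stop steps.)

ISO 6400

Overexposed by 1/3 stop → need 1/3 stop darker.
ISO: 8000 → 6400.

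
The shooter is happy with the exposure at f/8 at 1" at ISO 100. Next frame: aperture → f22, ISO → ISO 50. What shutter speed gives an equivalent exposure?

Aperture: f/8 → f/11 → f/16 → f/22 — 3 stops smaller aperture (darker).
ISO: 100 → 50 — 1 stop dropped (darker).
Net change so far: 4 stops darker. Offset with the shutter speed: 1 → 2 → 4 → 8 → 15.

15 s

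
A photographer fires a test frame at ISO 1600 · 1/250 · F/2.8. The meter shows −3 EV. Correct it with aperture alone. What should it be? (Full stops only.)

Underexposed by 3 stops → need 3 stops brighter.
Aperture: f/2.8 → f/2 → f/1.4 → f/1.0.

f/1.0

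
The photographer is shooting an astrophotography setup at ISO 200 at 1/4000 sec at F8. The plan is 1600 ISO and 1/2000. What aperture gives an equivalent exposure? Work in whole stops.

ISO: 200 → 400 → 800 → 1600 — 3 stops higher (brighter).
Shutter speed: 1/4000 → 1/2000 — 1 stop slower (brighter).
Net change so far: 4 stops brighter. Offset with the aperture: f/8 → f/11 → f/16 → f/22 → f/32.

f/32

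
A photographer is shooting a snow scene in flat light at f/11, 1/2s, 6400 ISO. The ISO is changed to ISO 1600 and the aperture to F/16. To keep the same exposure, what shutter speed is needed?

ISO: 6400 → 3200 → 1600 — 2 stops dropped (darker).
Aperture: f/11 → f/16 — 1 stop smaller aperture (darker).
Net change so far: 3 stops darker. Offset with the shutter speed: 1/2 → 1 → 2 → 4.

4 s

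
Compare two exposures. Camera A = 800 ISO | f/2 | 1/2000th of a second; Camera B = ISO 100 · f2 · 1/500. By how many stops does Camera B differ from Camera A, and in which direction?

Aperture: unchanged.
Shutter speed: 1/2000 → 1/1000 → 1/500 — 2 stops slower (brighter).
ISO: 800 → 400 → 200 → 100 — 3 stops lower (darker).
Net: +2 −3 = −1 stop.

1 stop darker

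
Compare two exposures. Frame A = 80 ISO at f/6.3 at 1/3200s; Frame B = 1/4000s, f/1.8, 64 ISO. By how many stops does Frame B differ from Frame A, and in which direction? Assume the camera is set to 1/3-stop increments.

3 stops brighter

Aperture: f/6.3 → f/5.6 → f/5 → f/4.5 → f/4 → f/3.5 → f/3.2 → f/2.8 → f/2.5 → f/2.2 → f/2 → f/1.8 — 3 2/3 stops larger aperture (brighter).
Shutter speed: 1/3200 → 1/4000 — 1/3 stop shorter (darker).
ISO: 80 → 64 — 1/3 stop lower (darker).
Net: +3 2/3 −1/3 −1/3 = +3 stops.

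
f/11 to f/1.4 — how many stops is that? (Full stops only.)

6 stops

f/11 → f/8 → f/5.6 → f/4 → f/2.8 → f/2 → f/1.4 — count the steps: 6 stops.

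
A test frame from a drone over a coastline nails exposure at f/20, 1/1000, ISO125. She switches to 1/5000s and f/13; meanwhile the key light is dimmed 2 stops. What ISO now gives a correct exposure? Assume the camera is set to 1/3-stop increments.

ISO 1000

Scene light: 2 stops darker.
Shutter speed: 1/1000 → 1/1250 → 1/1600 → 1/2000 → 1/2500 → 1/3200 → 1/4000 → 1/5000 — 2 1/3 stops shorter (darker).
Aperture: f/20 → f/18 → f/16 → f/14 → f/13 — 1 1/3 stops wider (brighter).
Net so far: 3 stops darker. ISO: 125 → 160 → 200 → 250 → 320 → 400 → 500 → 640 → 800 → 1000.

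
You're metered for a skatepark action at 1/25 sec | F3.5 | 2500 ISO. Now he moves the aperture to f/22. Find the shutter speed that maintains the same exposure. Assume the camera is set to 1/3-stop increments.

Aperture: f/3.5 → f/4 → f/4.5 → f/5 → f/5.6 → f/6.3 → f/7.1 → f/8 → f/9 → f/10 → f/11 → f/13 → f/14 → f/16 → f/18 → f/20 → f/22 — 5 1/3 stops stopped down (darker).
Need 5 1/3 stops brighter from the shutter speed: 1/25 → 1/20 → 1/15 → 1/13 → 1/10 → 1/8 → 1/6 → 1/5 → 1/4 → 0.3 → 0.4 → 0.5 → 0.6 → 0.8 → 1 → 1.3 → 1.6.

1.6 s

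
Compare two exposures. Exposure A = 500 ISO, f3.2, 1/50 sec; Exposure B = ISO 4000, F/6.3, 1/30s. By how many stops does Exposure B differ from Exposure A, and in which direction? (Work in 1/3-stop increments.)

1 2/3 stops brighter

Aperture: f/3.2 → f/3.5 → f/4 → f/4.5 → f/5 → f/5.6 → f/6.3 — 2 stops smaller aperture (darker).
Shutter speed: 1/50 → 1/40 → 1/30 — 2/3 stop slower (brighter).
ISO: 500 → 640 → 800 → 1000 → 1250 → 1600 → 2000 → 2500 → 3200 → 4000 — 3 stops raised (brighter).
Net: −2 +2/3 +3 = +1 2/3 stops.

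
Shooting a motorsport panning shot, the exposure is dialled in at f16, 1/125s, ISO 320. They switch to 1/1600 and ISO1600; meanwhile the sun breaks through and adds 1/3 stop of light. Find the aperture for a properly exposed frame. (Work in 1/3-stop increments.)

Scene light: 1/3 stop brighter.
Shutter speed: 1/125 → 1/160 → 1/200 → 1/250 → 1/320 → 1/400 → 1/500 → 1/640 → 1/800 → 1/1000 → 1/1250 → 1/1600 — 3 2/3 stops shorter (darker).
ISO: 320 → 400 → 500 → 640 → 800 → 1000 → 1250 → 1600 — 2 1/3 stops raised (brighter).
Net so far: 1 stop darker. Aperture: f/16 → f/14 → f/13 → f/11.

f/11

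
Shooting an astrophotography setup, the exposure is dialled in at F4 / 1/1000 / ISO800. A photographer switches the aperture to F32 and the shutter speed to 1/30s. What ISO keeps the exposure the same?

ISO 1600

Aperture: f/4 → f/5.6 → f/8 → f/11 → f/16 → f/22 → f/32 — 6 stops smaller aperture (darker).
Shutter speed: 1/1000 → 1/500 → 1/250 → 1/125 → 1/60 → 1/30 — 5 stops slower (brighter).
Net change so far: 1 stop darker. Offset with the ISO: 800 → 1600.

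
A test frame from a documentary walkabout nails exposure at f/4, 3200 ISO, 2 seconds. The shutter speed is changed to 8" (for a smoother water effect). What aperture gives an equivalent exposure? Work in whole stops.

f/8

Shutter speed: 2 → 4 → 8 — 2 stops slower (brighter).
Need 2 stops darker from the aperture: f/4 → f/5.6 → f/8.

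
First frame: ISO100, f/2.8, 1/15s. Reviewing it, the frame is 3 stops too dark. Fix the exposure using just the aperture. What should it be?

f/1.0

Underexposed by 3 stops → need 3 stops brighter.
Aperture: f/2.8 → f/2 → f/1.4 → f/1.0.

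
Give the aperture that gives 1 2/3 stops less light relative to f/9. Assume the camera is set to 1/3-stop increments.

Aperture: f/9 → f/10 → f/11 → f/13 → f/14 → f/16 — 1 2/3 stops stopped down (darker).

f/16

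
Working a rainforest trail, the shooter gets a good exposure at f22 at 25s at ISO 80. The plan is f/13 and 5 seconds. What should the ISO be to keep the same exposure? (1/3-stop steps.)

Aperture: f/22 → f/20 → f/18 → f/16 → f/14 → f/13 — 1 2/3 stops wider (brighter).
Shutter speed: 25 → 20 → 15 → 13 → 10 → 8 → 6 → 5 — 2 1/3 stops shorter (darker).
Net change so far: 2/3 stop darker. Offset with the ISO: 80 → 100 → 125.

ISO 125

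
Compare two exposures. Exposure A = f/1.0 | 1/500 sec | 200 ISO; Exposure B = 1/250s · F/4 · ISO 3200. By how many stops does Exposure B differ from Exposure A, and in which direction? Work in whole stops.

1 stop brighter

Aperture: f/1.0 → f/1.4 → f/2 → f/2.8 → f/4 — 4 stops narrower (darker).
Shutter speed: 1/500 → 1/250 — 1 stop longer (brighter).
ISO: 200 → 400 → 800 → 1600 → 3200 — 4 stops raised (brighter).
Net: −4 +1 +4 = +1 stop.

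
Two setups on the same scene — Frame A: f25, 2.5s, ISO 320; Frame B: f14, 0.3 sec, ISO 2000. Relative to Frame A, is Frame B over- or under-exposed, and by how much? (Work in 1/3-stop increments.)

Aperture: f/25 → f/22 → f/20 → f/18 → f/16 → f/14 — 1 2/3 stops larger aperture (brighter).
Shutter speed: 2.5 → 2 → 1.6 → 1.3 → 1 → 0.8 → 0.6 → 0.5 → 0.4 → 0.3 — 3 stops faster (darker).
ISO: 320 → 400 → 500 → 640 → 800 → 1000 → 1250 → 1600 → 2000 — 2 2/3 stops higher (brighter).
Net: +1 2/3 −3 +2 2/3 = +1 1/3 stops.

1 1/3 stops brighter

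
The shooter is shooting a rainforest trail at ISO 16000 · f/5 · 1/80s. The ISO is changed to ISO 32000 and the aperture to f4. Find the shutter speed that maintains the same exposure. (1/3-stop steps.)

ISO: 16000 → 20000 → 25600 → 32000 — 1 stop higher (brighter).
Aperture: f/5 → f/4.5 → f/4 — 2/3 stop wider (brighter).
Net change so far: 1 2/3 stops brighter. Offset with the shutter speed: 1/80 → 1/100 → 1/125 → 1/160 → 1/200 → 1/250.

1/250s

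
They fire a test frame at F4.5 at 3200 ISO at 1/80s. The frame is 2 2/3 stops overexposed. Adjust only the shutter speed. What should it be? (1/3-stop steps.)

1/500s

Overexposed by 2 2/3 stops → need 2 2/3 stops darker.
Shutter speed: 1/80 → 1/100 → 1/125 → 1/160 → 1/200 → 1/250 → 1/320 → 1/400 → 1/500.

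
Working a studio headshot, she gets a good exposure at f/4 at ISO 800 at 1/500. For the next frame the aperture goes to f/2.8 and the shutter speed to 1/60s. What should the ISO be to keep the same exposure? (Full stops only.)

ISO 50

Aperture: f/4 → f/2.8 — 1 stop larger aperture (brighter).
Shutter speed: 1/500 → 1/250 → 1/125 → 1/60 — 3 stops slower (brighter).
Net change so far: 4 stops brighter. Offset with the ISO: 800 → 400 → 200 → 100 → 50.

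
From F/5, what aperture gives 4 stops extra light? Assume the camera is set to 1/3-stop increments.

f/1.2

Aperture: f/5 → f/4.5 → f/4 → f/3.5 → f/3.2 → f/2.8 → f/2.5 → f/2.2 → f/2 → f/1.8 → f/1.6 → f/1.4 → f/1.2 — 4 stops larger aperture (brighter).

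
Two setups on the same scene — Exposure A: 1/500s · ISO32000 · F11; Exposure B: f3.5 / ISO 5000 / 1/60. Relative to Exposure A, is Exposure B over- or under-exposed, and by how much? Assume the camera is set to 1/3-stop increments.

Aperture: f/11 → f/10 → f/9 → f/8 → f/7.1 → f/6.3 → f/5.6 → f/5 → f/4.5 → f/4 → f/3.5 — 3 1/3 stops wider (brighter).
Shutter speed: 1/500 → 1/400 → 1/320 → 1/250 → 1/200 → 1/160 → 1/125 → 1/100 → 1/80 → 1/60 — 3 stops slower (brighter).
ISO: 32000 → 25600 → 20000 → 16000 → 12800 → 10000 → 8000 → 6400 → 5000 — 2 2/3 stops dropped (darker).
Net: +3 1/3 +3 −2 2/3 = +3 2/3 stops.

3 2/3 stops brighter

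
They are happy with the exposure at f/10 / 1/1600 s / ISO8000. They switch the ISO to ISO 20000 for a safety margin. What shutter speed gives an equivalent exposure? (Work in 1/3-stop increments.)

1/4000s

ISO: 8000 → 10000 → 12800 → 16000 → 20000 — 1 1/3 stops higher (brighter).
Need 1 1/3 stops darker from the shutter speed: 1/1600 → 1/2000 → 1/2500 → 1/3200 → 1/4000.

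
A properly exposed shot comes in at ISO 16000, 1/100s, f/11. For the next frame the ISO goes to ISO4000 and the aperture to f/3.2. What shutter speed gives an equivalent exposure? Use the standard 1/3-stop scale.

1/320s

ISO: 16000 → 12800 → 10000 → 8000 → 6400 → 5000 → 4000 — 2 stops lower (darker).
Aperture: f/11 → f/10 → f/9 → f/8 → f/7.1 → f/6.3 → f/5.6 → f/5 → f/4.5 → f/4 → f/3.5 → f/3.2 — 3 2/3 stops opened up (brighter).
Net change so far: 1 2/3 stops brighter. Offset with the shutter speed: 1/100 → 1/125 → 1/160 → 1/200 → 1/250 → 1/320.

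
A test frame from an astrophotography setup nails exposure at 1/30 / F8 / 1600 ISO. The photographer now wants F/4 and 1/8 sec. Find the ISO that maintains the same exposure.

ISO 100

Aperture: f/8 → f/5.6 → f/4 — 2 stops opened up (brighter).
Shutter speed: 1/30 → 1/15 → 1/8 — 2 stops slower (brighter).
Net change so far: 4 stops brighter. Offset with the ISO: 1600 → 800 → 400 → 200 → 100.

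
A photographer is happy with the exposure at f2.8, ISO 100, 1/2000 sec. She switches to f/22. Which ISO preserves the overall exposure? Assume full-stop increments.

ISO 6400

Aperture: f/2.8 → f/4 → f/5.6 → f/8 → f/11 → f/16 → f/22 — 6 stops smaller aperture (darker).
Need 6 stops brighter from the ISO: 100 → 200 → 400 → 800 → 1600 → 3200 → 6400.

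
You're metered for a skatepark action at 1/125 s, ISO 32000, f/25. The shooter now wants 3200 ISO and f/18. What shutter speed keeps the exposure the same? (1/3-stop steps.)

1/25s

ISO: 32000 → 25600 → 20000 → 16000 → 12800 → 10000 → 8000 → 6400 → 5000 → 4000 → 3200 — 3 1/3 stops dropped (darker).
Aperture: f/25 → f/22 → f/20 → f/18 — 1 stop opened up (brighter).
Net change so far: 2 1/3 stops darker. Offset with the shutter speed: 1/125 → 1/100 → 1/80 → 1/60 → 1/50 → 1/40 → 1/30 → 1/25.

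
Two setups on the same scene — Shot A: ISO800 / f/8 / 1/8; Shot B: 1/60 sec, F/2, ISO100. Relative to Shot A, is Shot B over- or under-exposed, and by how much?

Aperture: f/8 → f/5.6 → f/4 → f/2.8 → f/2 — 4 stops wider (brighter).
Shutter speed: 1/8 → 1/15 → 1/30 → 1/60 — 3 stops shorter (darker).
ISO: 800 → 400 → 200 → 100 — 3 stops lower (darker).
Net: +4 −3 −3 = −2 stops.

2 stops darker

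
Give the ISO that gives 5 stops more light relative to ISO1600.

ISO: 1600 → 3200 → 6400 → 12800 → 25600 → 51200 — 5 stops higher (brighter).

ISO 51200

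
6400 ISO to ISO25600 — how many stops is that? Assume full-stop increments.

6400 → 12800 → 25600 — count the steps: 2 stops.

2 stops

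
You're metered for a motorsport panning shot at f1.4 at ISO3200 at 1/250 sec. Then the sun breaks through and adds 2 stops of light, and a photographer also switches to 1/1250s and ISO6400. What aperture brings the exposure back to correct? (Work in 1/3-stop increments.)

f/1.8

Scene light: 2 stops brighter.
Shutter speed: 1/250 → 1/320 → 1/400 → 1/500 → 1/640 → 1/800 → 1/1000 → 1/1250 — 2 1/3 stops shorter (darker).
ISO: 3200 → 4000 → 5000 → 6400 — 1 stop raised (brighter).
Net so far: 2/3 stop brighter. Aperture: f/1.4 → f/1.6 → f/1.8.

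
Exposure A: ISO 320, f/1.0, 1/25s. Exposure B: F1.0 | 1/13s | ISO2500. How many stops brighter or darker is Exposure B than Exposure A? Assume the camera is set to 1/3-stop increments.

Aperture: unchanged.
Shutter speed: 1/25 → 1/20 → 1/15 → 1/13 — 1 stop longer (brighter).
ISO: 320 → 400 → 500 → 640 → 800 → 1000 → 1250 → 1600 → 2000 → 2500 — 3 stops higher (brighter).
Net: +1 +3 = +4 stops.

4 stops brighter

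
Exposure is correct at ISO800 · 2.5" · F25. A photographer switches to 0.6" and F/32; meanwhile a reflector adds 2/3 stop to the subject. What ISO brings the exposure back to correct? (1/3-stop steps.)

Scene light: 2/3 stop brighter.
Shutter speed: 2.5 → 2 → 1.6 → 1.3 → 1 → 0.8 → 0.6 — 2 stops shorter (darker).
Aperture: f/25 → f/29 → f/32 — 2/3 stop stopped down (darker).
Net so far: 2 stops darker. ISO: 800 → 1000 → 1250 → 1600 → 2000 → 2500 → 3200.

ISO 3200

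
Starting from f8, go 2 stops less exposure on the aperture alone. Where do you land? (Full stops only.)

f/16

Aperture: f/8 → f/11 → f/16 — 2 stops narrower (darker).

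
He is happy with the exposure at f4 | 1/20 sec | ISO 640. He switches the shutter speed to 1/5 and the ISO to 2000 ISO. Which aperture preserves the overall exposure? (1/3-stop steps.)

f/14

Shutter speed: 1/20 → 1/15 → 1/13 → 1/10 → 1/8 → 1/6 → 1/5 — 2 stops slower (brighter).
ISO: 640 → 800 → 1000 → 1250 → 1600 → 2000 — 1 2/3 stops raised (brighter).
Net change so far: 3 2/3 stops brighter. Offset with the aperture: f/4 → f/4.5 → f/5 → f/5.6 → f/6.3 → f/7.1 → f/8 → f/9 → f/10 → f/11 → f/13 → f/14.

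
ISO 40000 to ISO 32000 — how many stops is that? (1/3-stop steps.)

1/3 stop

40000 → 32000 — count the steps: 1 third-stops = 1/3 stop.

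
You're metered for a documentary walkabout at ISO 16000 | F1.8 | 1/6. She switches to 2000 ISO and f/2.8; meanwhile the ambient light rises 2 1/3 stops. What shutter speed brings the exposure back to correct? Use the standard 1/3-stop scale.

0.6 s

Scene light: 2 1/3 stops brighter.
ISO: 16000 → 12800 → 10000 → 8000 → 6400 → 5000 → 4000 → 3200 → 2500 → 2000 — 3 stops lower (darker).
Aperture: f/1.8 → f/2 → f/2.2 → f/2.5 → f/2.8 — 1 1/3 stops stopped down (darker).
Net so far: 2 stops darker. Shutter speed: 1/6 → 1/5 → 1/4 → 0.3 → 0.4 → 0.5 → 0.6.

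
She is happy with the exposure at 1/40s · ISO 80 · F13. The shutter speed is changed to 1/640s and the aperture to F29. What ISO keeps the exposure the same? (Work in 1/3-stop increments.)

Shutter speed: 1/40 → 1/50 → 1/60 → 1/80 → 1/100 → 1/125 → 1/160 → 1/200 → 1/250 → 1/320 → 1/400 → 1/500 → 1/640 — 4 stops faster (darker).
Aperture: f/13 → f/14 → f/16 → f/18 → f/20 → f/22 → f/25 → f/29 — 2 1/3 stops narrower (darker).
Net change so far: 6 1/3 stops darker. Offset with the ISO: 80 → 100 → 125 → 160 → 200 → 250 → 320 → 400 → 500 → 640 → 800 → 1000 → 1250 → 1600 → 2000 → 2500 → 3200 → 4000 → 5000 → 6400.

ISO 6400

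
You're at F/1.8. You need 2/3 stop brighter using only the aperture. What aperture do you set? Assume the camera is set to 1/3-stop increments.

Aperture: f/1.8 → f/1.6 → f/1.4 — 2/3 stop larger aperture (brighter).

f/1.4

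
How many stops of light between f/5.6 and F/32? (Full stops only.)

f/5.6 → f/8 → f/11 → f/16 → f/22 → f/32 — count the steps: 5 stops.

5 stops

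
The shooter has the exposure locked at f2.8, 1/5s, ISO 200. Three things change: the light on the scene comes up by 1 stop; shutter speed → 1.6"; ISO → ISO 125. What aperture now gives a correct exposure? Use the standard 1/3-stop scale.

f/9

Scene light: 1 stop brighter.
Shutter speed: 1/5 → 1/4 → 0.3 → 0.4 → 0.5 → 0.6 → 0.8 → 1 → 1.3 → 1.6 — 3 stops slower (brighter).
ISO: 200 → 160 → 125 — 2/3 stop lower (darker).
Net so far: 3 1/3 stops brighter. Aperture: f/2.8 → f/3.2 → f/3.5 → f/4 → f/4.5 → f/5 → f/5.6 → f/6.3 → f/7.1 → f/8 → f/9.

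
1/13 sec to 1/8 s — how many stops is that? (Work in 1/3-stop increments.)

2/3 stop

1/13 → 1/10 → 1/8 — count the steps: 2 third-stops = 2/3 stop.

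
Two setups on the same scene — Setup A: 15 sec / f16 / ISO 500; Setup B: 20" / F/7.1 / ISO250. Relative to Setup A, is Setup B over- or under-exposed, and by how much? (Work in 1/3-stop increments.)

1 2/3 stops brighter

Aperture: f/16 → f/14 → f/13 → f/11 → f/10 → f/9 → f/8 → f/7.1 — 2 1/3 stops opened up (brighter).
Shutter speed: 15 → 20 — 1/3 stop longer (brighter).
ISO: 500 → 400 → 320 → 250 — 1 stop lower (darker).
Net: +2 1/3 +1/3 −1 = +1 2/3 stops.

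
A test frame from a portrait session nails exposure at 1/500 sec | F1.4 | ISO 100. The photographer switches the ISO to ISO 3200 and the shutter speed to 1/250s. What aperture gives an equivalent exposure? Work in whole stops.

ISO: 100 → 200 → 400 → 800 → 1600 → 3200 — 5 stops higher (brighter).
Shutter speed: 1/500 → 1/250 — 1 stop longer (brighter).
Net change so far: 6 stops brighter. Offset with the aperture: f/1.4 → f/2 → f/2.8 → f/4 → f/5.6 → f/8 → f/11.

f/11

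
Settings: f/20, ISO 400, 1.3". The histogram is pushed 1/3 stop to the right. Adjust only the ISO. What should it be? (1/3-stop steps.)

Overexposed by 1/3 stop → need 1/3 stop darker.
ISO: 400 → 320.

ISO 320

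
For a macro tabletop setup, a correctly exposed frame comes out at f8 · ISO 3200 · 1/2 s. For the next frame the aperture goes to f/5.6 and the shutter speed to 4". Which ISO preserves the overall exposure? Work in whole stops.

ISO 200

Aperture: f/8 → f/5.6 — 1 stop larger aperture (brighter).
Shutter speed: 1/2 → 1 → 2 → 4 — 3 stops longer (brighter).
Net change so far: 4 stops brighter. Offset with the ISO: 3200 → 1600 → 800 → 400 → 200.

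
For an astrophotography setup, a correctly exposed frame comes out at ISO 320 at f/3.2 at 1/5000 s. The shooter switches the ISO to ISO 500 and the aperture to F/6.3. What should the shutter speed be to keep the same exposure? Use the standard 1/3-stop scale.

ISO: 320 → 400 → 500 — 2/3 stop raised (brighter).
Aperture: f/3.2 → f/3.5 → f/4 → f/4.5 → f/5 → f/5.6 → f/6.3 — 2 stops smaller aperture (darker).
Net change so far: 1 1/3 stops darker. Offset with the shutter speed: 1/5000 → 1/4000 → 1/3200 → 1/2500 → 1/2000.

1/2000s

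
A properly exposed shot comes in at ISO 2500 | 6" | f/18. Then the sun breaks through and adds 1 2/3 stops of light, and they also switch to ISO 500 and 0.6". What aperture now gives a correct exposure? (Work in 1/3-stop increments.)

f/4.5

Scene light: 1 2/3 stops brighter.
ISO: 2500 → 2000 → 1600 → 1250 → 1000 → 800 → 640 → 500 — 2 1/3 stops dropped (darker).
Shutter speed: 6 → 5 → 4 → 3.2 → 2.5 → 2 → 1.6 → 1.3 → 1 → 0.8 → 0.6 — 3 1/3 stops faster (darker).
Net so far: 4 stops darker. Aperture: f/18 → f/16 → f/14 → f/13 → f/11 → f/10 → f/9 → f/8 → f/7.1 → f/6.3 → f/5.6 → f/5 → f/4.5.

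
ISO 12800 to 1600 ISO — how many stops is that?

3 stops

12800 → 6400 → 3200 → 1600 — count the steps: 3 stops.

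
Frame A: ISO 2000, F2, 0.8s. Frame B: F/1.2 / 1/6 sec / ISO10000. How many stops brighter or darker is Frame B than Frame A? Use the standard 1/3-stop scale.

Aperture: f/2 → f/1.8 → f/1.6 → f/1.4 → f/1.2 — 1 1/3 stops opened up (brighter).
Shutter speed: 0.8 → 0.6 → 0.5 → 0.4 → 0.3 → 1/4 → 1/5 → 1/6 — 2 1/3 stops faster (darker).
ISO: 2000 → 2500 → 3200 → 4000 → 5000 → 6400 → 8000 → 10000 — 2 1/3 stops higher (brighter).
Net: +1 1/3 −2 1/3 +2 1/3 = +1 1/3 stops.

1 1/3 stops brighter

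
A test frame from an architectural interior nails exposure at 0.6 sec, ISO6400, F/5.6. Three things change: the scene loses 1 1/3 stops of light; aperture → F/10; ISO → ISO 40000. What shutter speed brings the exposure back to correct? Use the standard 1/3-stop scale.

Scene light: 1 1/3 stops darker.
Aperture: f/5.6 → f/6.3 → f/7.1 → f/8 → f/9 → f/10 — 1 2/3 stops smaller aperture (darker).
ISO: 6400 → 8000 → 10000 → 12800 → 16000 → 20000 → 25600 → 32000 → 40000 — 2 2/3 stops raised (brighter).
Net so far: 1/3 stop darker. Shutter speed: 0.6 → 0.8.

0.8 s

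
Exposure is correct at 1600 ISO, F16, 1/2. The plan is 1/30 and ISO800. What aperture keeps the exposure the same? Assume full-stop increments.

f/2.8

Shutter speed: 1/2 → 1/4 → 1/8 → 1/15 → 1/30 — 4 stops faster (darker).
ISO: 1600 → 800 — 1 stop lower (darker).
Net change so far: 5 stops darker. Offset with the aperture: f/16 → f/11 → f/8 → f/5.6 → f/4 → f/2.8.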